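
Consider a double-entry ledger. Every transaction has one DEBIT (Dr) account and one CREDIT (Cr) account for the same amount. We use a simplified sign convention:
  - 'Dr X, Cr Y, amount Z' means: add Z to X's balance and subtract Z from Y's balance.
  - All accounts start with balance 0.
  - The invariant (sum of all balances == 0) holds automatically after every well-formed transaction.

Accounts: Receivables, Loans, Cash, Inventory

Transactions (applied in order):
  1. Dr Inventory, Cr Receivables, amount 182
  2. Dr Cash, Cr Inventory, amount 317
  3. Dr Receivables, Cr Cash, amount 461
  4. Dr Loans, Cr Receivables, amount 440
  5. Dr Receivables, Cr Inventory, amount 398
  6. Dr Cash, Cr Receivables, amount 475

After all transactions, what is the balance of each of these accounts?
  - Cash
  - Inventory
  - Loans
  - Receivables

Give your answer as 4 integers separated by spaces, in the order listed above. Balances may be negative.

Answer: 331 -533 440 -238

Derivation:
After txn 1 (Dr Inventory, Cr Receivables, amount 182): Inventory=182 Receivables=-182
After txn 2 (Dr Cash, Cr Inventory, amount 317): Cash=317 Inventory=-135 Receivables=-182
After txn 3 (Dr Receivables, Cr Cash, amount 461): Cash=-144 Inventory=-135 Receivables=279
After txn 4 (Dr Loans, Cr Receivables, amount 440): Cash=-144 Inventory=-135 Loans=440 Receivables=-161
After txn 5 (Dr Receivables, Cr Inventory, amount 398): Cash=-144 Inventory=-533 Loans=440 Receivables=237
After txn 6 (Dr Cash, Cr Receivables, amount 475): Cash=331 Inventory=-533 Loans=440 Receivables=-238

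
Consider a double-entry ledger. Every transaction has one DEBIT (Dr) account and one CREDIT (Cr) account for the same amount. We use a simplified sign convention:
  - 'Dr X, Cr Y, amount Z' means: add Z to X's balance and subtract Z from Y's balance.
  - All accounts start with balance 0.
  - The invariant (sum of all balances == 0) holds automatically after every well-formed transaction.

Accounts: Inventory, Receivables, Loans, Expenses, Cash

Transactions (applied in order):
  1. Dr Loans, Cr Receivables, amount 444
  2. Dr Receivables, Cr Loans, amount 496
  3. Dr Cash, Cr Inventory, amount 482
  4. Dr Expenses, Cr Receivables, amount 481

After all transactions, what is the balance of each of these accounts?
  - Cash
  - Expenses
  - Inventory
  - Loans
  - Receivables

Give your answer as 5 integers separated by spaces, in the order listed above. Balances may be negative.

Answer: 482 481 -482 -52 -429

Derivation:
After txn 1 (Dr Loans, Cr Receivables, amount 444): Loans=444 Receivables=-444
After txn 2 (Dr Receivables, Cr Loans, amount 496): Loans=-52 Receivables=52
After txn 3 (Dr Cash, Cr Inventory, amount 482): Cash=482 Inventory=-482 Loans=-52 Receivables=52
After txn 4 (Dr Expenses, Cr Receivables, amount 481): Cash=482 Expenses=481 Inventory=-482 Loans=-52 Receivables=-429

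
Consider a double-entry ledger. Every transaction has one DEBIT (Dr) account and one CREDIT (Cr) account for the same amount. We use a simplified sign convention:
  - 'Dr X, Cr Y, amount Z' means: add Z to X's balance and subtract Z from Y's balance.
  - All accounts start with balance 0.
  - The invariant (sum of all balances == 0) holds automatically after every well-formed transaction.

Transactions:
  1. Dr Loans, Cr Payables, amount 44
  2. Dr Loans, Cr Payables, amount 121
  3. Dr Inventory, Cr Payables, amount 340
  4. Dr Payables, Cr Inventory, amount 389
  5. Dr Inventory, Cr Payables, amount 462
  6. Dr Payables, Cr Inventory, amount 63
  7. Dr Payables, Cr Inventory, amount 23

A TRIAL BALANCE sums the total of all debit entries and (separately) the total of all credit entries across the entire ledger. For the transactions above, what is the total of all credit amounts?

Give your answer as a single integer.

Answer: 1442

Derivation:
Txn 1: credit+=44
Txn 2: credit+=121
Txn 3: credit+=340
Txn 4: credit+=389
Txn 5: credit+=462
Txn 6: credit+=63
Txn 7: credit+=23
Total credits = 1442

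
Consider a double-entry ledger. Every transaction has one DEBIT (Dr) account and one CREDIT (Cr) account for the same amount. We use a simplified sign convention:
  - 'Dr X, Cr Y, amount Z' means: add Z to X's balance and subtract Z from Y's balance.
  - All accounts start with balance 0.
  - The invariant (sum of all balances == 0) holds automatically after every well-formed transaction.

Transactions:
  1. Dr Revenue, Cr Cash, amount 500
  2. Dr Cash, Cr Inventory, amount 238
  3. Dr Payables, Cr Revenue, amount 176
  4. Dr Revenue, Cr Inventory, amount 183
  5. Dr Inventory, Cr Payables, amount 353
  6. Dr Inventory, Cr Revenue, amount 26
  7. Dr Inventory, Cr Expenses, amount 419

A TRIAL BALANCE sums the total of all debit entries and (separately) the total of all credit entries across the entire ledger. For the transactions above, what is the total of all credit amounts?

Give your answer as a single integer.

Txn 1: credit+=500
Txn 2: credit+=238
Txn 3: credit+=176
Txn 4: credit+=183
Txn 5: credit+=353
Txn 6: credit+=26
Txn 7: credit+=419
Total credits = 1895

Answer: 1895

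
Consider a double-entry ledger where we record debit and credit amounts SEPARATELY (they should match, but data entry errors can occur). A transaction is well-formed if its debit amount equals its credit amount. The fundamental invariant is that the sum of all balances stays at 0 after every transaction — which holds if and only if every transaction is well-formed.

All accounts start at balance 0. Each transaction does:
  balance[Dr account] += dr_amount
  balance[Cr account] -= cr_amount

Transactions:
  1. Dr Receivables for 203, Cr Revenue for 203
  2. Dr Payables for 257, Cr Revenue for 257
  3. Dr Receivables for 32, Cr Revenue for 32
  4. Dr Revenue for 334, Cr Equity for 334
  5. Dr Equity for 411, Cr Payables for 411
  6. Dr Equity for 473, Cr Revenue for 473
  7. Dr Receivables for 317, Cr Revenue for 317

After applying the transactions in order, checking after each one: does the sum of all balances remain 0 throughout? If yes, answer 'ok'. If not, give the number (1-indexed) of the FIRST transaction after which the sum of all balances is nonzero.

Answer: ok

Derivation:
After txn 1: dr=203 cr=203 sum_balances=0
After txn 2: dr=257 cr=257 sum_balances=0
After txn 3: dr=32 cr=32 sum_balances=0
After txn 4: dr=334 cr=334 sum_balances=0
After txn 5: dr=411 cr=411 sum_balances=0
After txn 6: dr=473 cr=473 sum_balances=0
After txn 7: dr=317 cr=317 sum_balances=0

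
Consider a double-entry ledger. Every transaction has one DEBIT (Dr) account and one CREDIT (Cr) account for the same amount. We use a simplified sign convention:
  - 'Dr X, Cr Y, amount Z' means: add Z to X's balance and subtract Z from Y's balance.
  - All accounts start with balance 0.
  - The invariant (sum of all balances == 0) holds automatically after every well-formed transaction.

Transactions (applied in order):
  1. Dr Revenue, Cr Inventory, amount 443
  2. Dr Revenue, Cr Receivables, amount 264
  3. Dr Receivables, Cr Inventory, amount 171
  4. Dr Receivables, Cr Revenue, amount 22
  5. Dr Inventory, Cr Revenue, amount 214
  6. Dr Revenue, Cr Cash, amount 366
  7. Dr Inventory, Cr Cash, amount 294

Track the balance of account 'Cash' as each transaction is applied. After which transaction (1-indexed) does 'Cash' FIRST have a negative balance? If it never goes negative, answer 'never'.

After txn 1: Cash=0
After txn 2: Cash=0
After txn 3: Cash=0
After txn 4: Cash=0
After txn 5: Cash=0
After txn 6: Cash=-366

Answer: 6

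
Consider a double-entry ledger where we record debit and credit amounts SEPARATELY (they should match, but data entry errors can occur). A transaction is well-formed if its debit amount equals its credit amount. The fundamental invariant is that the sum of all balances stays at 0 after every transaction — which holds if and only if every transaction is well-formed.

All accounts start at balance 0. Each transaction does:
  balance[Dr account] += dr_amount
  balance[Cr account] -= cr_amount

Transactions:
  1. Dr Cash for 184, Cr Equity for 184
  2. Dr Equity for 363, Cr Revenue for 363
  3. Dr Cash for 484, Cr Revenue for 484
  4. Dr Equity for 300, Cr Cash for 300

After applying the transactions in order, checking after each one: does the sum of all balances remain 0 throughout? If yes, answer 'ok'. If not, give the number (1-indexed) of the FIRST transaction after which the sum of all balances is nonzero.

Answer: ok

Derivation:
After txn 1: dr=184 cr=184 sum_balances=0
After txn 2: dr=363 cr=363 sum_balances=0
After txn 3: dr=484 cr=484 sum_balances=0
After txn 4: dr=300 cr=300 sum_balances=0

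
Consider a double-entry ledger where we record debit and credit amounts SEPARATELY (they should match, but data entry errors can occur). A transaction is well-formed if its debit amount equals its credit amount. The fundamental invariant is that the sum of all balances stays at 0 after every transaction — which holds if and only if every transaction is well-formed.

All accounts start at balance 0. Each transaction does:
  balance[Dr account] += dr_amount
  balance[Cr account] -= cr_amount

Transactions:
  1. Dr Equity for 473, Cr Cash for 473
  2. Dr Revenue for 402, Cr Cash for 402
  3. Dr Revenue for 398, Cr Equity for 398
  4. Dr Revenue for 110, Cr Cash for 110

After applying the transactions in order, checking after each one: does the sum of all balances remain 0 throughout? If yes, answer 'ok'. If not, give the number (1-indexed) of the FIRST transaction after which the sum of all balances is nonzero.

After txn 1: dr=473 cr=473 sum_balances=0
After txn 2: dr=402 cr=402 sum_balances=0
After txn 3: dr=398 cr=398 sum_balances=0
After txn 4: dr=110 cr=110 sum_balances=0

Answer: ok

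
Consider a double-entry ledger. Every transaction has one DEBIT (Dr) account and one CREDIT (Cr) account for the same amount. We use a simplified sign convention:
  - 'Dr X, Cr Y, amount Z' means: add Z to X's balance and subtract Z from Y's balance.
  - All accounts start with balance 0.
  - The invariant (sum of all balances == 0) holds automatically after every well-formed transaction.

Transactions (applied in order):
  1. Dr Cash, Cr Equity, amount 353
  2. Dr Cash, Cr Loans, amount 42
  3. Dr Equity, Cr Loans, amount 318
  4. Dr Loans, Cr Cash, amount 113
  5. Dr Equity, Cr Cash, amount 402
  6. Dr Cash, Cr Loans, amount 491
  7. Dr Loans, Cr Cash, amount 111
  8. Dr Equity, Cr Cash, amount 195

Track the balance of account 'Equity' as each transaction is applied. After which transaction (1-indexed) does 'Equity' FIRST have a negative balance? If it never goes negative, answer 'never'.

Answer: 1

Derivation:
After txn 1: Equity=-353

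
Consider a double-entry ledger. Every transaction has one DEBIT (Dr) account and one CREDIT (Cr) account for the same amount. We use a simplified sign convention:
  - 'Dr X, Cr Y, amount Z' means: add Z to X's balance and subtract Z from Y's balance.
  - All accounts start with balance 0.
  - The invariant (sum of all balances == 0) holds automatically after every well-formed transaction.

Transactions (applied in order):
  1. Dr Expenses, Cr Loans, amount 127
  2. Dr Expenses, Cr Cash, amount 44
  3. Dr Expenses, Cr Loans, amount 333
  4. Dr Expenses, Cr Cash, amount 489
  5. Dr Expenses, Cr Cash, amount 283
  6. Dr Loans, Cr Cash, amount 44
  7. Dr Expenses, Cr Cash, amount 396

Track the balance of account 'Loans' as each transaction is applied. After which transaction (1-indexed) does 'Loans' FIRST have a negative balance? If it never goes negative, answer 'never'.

Answer: 1

Derivation:
After txn 1: Loans=-127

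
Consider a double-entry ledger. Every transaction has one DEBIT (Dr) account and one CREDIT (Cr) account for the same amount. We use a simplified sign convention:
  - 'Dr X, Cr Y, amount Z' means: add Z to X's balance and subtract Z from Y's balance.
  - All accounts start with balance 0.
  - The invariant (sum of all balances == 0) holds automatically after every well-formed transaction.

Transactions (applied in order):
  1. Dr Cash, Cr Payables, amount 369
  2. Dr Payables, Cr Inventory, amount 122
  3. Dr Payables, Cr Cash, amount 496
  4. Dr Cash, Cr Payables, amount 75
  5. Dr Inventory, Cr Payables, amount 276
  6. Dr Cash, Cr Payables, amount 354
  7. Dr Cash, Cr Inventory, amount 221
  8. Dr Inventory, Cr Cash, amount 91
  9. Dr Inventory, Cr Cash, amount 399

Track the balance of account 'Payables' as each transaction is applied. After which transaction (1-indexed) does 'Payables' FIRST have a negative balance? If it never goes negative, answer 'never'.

Answer: 1

Derivation:
After txn 1: Payables=-369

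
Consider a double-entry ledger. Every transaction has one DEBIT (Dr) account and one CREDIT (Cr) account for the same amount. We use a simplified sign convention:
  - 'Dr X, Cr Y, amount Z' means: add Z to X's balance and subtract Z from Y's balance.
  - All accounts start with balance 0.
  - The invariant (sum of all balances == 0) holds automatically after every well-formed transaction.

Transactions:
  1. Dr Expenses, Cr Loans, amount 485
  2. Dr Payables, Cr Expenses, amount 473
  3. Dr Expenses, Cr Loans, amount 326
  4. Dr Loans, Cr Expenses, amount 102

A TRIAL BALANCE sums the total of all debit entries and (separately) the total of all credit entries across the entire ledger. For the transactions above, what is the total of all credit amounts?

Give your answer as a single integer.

Answer: 1386

Derivation:
Txn 1: credit+=485
Txn 2: credit+=473
Txn 3: credit+=326
Txn 4: credit+=102
Total credits = 1386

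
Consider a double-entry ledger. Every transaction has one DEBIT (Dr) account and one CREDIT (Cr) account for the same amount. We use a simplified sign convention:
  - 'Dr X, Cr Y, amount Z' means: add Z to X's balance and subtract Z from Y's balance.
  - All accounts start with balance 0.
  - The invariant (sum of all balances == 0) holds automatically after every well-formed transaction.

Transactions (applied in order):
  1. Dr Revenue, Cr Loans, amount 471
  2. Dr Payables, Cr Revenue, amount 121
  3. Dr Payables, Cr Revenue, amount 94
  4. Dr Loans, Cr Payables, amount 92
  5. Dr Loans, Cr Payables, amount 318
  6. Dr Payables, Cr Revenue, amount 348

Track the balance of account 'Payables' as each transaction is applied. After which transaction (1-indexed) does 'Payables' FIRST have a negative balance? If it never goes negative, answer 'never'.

After txn 1: Payables=0
After txn 2: Payables=121
After txn 3: Payables=215
After txn 4: Payables=123
After txn 5: Payables=-195

Answer: 5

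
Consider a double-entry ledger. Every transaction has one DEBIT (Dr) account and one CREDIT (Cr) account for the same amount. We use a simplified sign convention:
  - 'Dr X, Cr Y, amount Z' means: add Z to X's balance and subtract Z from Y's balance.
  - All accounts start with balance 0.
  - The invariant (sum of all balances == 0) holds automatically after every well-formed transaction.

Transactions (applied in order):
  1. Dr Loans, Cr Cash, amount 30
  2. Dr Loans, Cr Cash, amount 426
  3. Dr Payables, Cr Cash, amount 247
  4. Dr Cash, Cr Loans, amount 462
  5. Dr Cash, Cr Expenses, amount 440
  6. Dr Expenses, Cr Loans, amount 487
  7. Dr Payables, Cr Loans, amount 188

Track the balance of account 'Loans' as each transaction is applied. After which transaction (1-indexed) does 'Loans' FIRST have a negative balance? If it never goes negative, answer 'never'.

Answer: 4

Derivation:
After txn 1: Loans=30
After txn 2: Loans=456
After txn 3: Loans=456
After txn 4: Loans=-6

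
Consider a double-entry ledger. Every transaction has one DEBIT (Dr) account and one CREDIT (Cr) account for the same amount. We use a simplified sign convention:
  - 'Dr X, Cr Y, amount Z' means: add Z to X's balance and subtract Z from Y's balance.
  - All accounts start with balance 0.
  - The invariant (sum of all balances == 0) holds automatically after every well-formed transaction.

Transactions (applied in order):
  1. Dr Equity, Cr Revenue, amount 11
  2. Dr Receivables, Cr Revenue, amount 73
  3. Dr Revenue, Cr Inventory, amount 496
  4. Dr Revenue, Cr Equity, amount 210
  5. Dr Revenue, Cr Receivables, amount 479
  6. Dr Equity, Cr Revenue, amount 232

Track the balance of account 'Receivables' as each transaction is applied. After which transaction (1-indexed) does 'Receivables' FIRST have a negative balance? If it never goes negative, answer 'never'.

Answer: 5

Derivation:
After txn 1: Receivables=0
After txn 2: Receivables=73
After txn 3: Receivables=73
After txn 4: Receivables=73
After txn 5: Receivables=-406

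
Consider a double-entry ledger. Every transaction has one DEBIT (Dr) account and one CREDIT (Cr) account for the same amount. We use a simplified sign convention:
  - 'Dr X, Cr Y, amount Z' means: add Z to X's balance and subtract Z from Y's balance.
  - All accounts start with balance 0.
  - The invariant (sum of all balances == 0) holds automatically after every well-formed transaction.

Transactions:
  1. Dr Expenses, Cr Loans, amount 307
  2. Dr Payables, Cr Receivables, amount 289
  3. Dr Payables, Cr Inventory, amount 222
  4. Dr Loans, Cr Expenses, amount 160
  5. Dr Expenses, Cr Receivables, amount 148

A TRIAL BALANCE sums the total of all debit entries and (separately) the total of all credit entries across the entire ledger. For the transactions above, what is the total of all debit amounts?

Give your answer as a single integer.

Txn 1: debit+=307
Txn 2: debit+=289
Txn 3: debit+=222
Txn 4: debit+=160
Txn 5: debit+=148
Total debits = 1126

Answer: 1126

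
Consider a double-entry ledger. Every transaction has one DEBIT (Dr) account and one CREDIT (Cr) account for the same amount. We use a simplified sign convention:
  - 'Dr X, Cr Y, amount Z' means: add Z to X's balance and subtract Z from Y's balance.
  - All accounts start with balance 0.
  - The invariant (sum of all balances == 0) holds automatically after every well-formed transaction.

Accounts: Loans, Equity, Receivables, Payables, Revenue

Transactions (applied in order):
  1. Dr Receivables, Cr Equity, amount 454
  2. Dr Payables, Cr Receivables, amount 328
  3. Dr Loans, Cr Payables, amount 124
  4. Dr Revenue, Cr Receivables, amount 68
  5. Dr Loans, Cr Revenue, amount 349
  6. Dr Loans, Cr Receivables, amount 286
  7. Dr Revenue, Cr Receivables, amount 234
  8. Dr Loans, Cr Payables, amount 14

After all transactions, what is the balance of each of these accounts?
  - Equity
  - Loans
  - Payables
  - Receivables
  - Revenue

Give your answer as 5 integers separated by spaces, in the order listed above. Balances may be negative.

After txn 1 (Dr Receivables, Cr Equity, amount 454): Equity=-454 Receivables=454
After txn 2 (Dr Payables, Cr Receivables, amount 328): Equity=-454 Payables=328 Receivables=126
After txn 3 (Dr Loans, Cr Payables, amount 124): Equity=-454 Loans=124 Payables=204 Receivables=126
After txn 4 (Dr Revenue, Cr Receivables, amount 68): Equity=-454 Loans=124 Payables=204 Receivables=58 Revenue=68
After txn 5 (Dr Loans, Cr Revenue, amount 349): Equity=-454 Loans=473 Payables=204 Receivables=58 Revenue=-281
After txn 6 (Dr Loans, Cr Receivables, amount 286): Equity=-454 Loans=759 Payables=204 Receivables=-228 Revenue=-281
After txn 7 (Dr Revenue, Cr Receivables, amount 234): Equity=-454 Loans=759 Payables=204 Receivables=-462 Revenue=-47
After txn 8 (Dr Loans, Cr Payables, amount 14): Equity=-454 Loans=773 Payables=190 Receivables=-462 Revenue=-47

Answer: -454 773 190 -462 -47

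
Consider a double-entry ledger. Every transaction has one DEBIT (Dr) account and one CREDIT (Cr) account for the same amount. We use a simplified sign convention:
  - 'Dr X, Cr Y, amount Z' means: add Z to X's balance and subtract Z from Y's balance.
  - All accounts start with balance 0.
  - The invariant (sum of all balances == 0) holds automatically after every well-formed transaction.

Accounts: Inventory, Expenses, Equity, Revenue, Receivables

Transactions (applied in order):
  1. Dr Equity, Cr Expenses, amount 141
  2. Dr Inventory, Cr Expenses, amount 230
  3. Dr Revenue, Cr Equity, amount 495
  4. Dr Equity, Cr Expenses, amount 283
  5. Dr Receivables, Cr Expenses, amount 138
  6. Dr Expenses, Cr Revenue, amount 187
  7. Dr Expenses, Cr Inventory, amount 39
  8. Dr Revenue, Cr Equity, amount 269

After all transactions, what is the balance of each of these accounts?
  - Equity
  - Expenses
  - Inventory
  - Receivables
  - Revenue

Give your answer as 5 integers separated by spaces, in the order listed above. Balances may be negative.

After txn 1 (Dr Equity, Cr Expenses, amount 141): Equity=141 Expenses=-141
After txn 2 (Dr Inventory, Cr Expenses, amount 230): Equity=141 Expenses=-371 Inventory=230
After txn 3 (Dr Revenue, Cr Equity, amount 495): Equity=-354 Expenses=-371 Inventory=230 Revenue=495
After txn 4 (Dr Equity, Cr Expenses, amount 283): Equity=-71 Expenses=-654 Inventory=230 Revenue=495
After txn 5 (Dr Receivables, Cr Expenses, amount 138): Equity=-71 Expenses=-792 Inventory=230 Receivables=138 Revenue=495
After txn 6 (Dr Expenses, Cr Revenue, amount 187): Equity=-71 Expenses=-605 Inventory=230 Receivables=138 Revenue=308
After txn 7 (Dr Expenses, Cr Inventory, amount 39): Equity=-71 Expenses=-566 Inventory=191 Receivables=138 Revenue=308
After txn 8 (Dr Revenue, Cr Equity, amount 269): Equity=-340 Expenses=-566 Inventory=191 Receivables=138 Revenue=577

Answer: -340 -566 191 138 577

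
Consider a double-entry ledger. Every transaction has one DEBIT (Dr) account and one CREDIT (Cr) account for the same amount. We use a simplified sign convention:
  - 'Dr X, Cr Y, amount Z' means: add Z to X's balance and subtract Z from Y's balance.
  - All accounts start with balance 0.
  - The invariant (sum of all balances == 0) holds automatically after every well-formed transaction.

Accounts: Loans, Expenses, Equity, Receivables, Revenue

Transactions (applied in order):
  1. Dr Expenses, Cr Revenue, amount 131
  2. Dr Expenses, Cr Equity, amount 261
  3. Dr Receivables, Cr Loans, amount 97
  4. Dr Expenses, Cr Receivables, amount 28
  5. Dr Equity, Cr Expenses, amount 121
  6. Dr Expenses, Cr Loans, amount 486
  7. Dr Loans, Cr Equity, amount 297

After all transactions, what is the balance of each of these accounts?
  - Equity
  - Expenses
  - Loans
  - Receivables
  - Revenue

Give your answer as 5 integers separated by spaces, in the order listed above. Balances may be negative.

After txn 1 (Dr Expenses, Cr Revenue, amount 131): Expenses=131 Revenue=-131
After txn 2 (Dr Expenses, Cr Equity, amount 261): Equity=-261 Expenses=392 Revenue=-131
After txn 3 (Dr Receivables, Cr Loans, amount 97): Equity=-261 Expenses=392 Loans=-97 Receivables=97 Revenue=-131
After txn 4 (Dr Expenses, Cr Receivables, amount 28): Equity=-261 Expenses=420 Loans=-97 Receivables=69 Revenue=-131
After txn 5 (Dr Equity, Cr Expenses, amount 121): Equity=-140 Expenses=299 Loans=-97 Receivables=69 Revenue=-131
After txn 6 (Dr Expenses, Cr Loans, amount 486): Equity=-140 Expenses=785 Loans=-583 Receivables=69 Revenue=-131
After txn 7 (Dr Loans, Cr Equity, amount 297): Equity=-437 Expenses=785 Loans=-286 Receivables=69 Revenue=-131

Answer: -437 785 -286 69 -131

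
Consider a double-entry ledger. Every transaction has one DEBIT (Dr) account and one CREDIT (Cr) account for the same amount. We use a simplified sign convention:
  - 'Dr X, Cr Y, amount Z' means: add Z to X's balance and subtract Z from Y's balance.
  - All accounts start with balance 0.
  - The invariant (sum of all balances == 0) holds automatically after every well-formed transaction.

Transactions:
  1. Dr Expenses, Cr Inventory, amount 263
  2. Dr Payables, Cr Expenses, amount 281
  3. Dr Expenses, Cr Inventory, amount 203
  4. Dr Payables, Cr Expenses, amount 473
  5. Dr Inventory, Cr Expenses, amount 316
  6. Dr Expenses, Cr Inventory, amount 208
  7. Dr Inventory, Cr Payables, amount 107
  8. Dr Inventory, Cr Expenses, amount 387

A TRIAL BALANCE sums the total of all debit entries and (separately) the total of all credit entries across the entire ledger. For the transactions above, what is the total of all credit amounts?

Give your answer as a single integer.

Txn 1: credit+=263
Txn 2: credit+=281
Txn 3: credit+=203
Txn 4: credit+=473
Txn 5: credit+=316
Txn 6: credit+=208
Txn 7: credit+=107
Txn 8: credit+=387
Total credits = 2238

Answer: 2238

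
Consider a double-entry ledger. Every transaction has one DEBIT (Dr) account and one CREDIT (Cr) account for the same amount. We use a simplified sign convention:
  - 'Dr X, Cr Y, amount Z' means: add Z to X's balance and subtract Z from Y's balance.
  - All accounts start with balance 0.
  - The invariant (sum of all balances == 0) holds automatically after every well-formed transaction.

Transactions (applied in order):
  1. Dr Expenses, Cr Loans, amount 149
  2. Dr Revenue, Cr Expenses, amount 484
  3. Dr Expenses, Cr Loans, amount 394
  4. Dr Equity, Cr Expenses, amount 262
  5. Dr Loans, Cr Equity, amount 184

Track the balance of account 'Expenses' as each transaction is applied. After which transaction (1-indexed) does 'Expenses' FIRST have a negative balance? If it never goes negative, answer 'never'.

After txn 1: Expenses=149
After txn 2: Expenses=-335

Answer: 2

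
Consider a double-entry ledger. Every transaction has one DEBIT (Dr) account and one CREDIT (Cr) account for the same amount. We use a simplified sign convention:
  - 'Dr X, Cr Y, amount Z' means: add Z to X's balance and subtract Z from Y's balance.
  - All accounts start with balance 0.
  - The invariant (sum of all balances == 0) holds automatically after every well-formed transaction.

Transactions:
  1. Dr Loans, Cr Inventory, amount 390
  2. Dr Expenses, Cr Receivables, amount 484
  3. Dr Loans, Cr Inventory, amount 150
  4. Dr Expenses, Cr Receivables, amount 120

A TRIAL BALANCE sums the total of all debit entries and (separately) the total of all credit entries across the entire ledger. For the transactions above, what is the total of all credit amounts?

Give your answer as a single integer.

Txn 1: credit+=390
Txn 2: credit+=484
Txn 3: credit+=150
Txn 4: credit+=120
Total credits = 1144

Answer: 1144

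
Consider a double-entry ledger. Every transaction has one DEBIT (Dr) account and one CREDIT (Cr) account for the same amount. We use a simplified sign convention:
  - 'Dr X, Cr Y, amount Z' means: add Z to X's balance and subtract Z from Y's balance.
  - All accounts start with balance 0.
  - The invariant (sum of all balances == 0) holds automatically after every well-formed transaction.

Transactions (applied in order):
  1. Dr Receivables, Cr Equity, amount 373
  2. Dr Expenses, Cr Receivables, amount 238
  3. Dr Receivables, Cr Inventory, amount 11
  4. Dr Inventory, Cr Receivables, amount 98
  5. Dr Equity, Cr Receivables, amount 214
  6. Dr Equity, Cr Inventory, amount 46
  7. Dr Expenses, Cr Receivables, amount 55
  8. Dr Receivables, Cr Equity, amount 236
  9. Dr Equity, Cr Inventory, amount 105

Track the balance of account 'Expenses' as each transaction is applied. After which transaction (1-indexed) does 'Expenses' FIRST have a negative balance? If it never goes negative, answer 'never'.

Answer: never

Derivation:
After txn 1: Expenses=0
After txn 2: Expenses=238
After txn 3: Expenses=238
After txn 4: Expenses=238
After txn 5: Expenses=238
After txn 6: Expenses=238
After txn 7: Expenses=293
After txn 8: Expenses=293
After txn 9: Expenses=293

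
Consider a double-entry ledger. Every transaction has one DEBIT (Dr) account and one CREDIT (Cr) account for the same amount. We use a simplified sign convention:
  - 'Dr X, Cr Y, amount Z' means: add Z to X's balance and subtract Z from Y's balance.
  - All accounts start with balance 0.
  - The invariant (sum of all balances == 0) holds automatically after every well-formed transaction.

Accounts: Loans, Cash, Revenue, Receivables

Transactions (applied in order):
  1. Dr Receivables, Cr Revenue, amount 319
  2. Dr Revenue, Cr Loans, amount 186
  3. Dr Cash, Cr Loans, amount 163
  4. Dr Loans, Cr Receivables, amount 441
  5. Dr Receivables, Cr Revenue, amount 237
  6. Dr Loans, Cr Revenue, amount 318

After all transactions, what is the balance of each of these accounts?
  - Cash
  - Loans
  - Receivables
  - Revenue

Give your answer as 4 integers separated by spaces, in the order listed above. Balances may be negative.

Answer: 163 410 115 -688

Derivation:
After txn 1 (Dr Receivables, Cr Revenue, amount 319): Receivables=319 Revenue=-319
After txn 2 (Dr Revenue, Cr Loans, amount 186): Loans=-186 Receivables=319 Revenue=-133
After txn 3 (Dr Cash, Cr Loans, amount 163): Cash=163 Loans=-349 Receivables=319 Revenue=-133
After txn 4 (Dr Loans, Cr Receivables, amount 441): Cash=163 Loans=92 Receivables=-122 Revenue=-133
After txn 5 (Dr Receivables, Cr Revenue, amount 237): Cash=163 Loans=92 Receivables=115 Revenue=-370
After txn 6 (Dr Loans, Cr Revenue, amount 318): Cash=163 Loans=410 Receivables=115 Revenue=-688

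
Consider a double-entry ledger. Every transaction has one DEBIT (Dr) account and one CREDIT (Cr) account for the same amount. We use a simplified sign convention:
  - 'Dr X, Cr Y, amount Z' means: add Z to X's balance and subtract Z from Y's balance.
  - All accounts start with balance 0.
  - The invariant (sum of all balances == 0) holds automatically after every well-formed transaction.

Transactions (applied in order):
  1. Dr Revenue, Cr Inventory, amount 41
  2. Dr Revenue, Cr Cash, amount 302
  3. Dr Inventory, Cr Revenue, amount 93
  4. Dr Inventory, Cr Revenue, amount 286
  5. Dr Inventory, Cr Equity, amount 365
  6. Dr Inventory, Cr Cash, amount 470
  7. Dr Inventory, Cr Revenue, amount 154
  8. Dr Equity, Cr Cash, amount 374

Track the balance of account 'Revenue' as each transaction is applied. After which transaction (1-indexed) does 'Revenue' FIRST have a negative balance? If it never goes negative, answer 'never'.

After txn 1: Revenue=41
After txn 2: Revenue=343
After txn 3: Revenue=250
After txn 4: Revenue=-36

Answer: 4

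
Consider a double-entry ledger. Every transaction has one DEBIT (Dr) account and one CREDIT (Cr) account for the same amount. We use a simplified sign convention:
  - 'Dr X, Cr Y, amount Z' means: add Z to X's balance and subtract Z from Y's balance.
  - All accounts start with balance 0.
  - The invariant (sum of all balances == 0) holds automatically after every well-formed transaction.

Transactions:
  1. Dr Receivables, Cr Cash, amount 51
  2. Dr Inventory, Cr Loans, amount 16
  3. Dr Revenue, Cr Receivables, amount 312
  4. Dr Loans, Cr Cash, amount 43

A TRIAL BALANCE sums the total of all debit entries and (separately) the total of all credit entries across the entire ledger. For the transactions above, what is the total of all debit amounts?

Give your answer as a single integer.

Answer: 422

Derivation:
Txn 1: debit+=51
Txn 2: debit+=16
Txn 3: debit+=312
Txn 4: debit+=43
Total debits = 422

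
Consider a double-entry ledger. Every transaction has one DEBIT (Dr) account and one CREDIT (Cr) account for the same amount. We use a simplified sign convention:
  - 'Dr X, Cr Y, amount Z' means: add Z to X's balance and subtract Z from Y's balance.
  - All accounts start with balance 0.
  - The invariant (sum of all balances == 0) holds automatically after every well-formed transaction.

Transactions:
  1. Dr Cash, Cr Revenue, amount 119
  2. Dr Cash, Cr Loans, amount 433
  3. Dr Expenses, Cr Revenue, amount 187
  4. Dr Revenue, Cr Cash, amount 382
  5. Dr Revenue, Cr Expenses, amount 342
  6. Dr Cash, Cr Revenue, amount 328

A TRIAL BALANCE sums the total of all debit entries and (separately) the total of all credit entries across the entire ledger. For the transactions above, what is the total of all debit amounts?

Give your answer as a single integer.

Answer: 1791

Derivation:
Txn 1: debit+=119
Txn 2: debit+=433
Txn 3: debit+=187
Txn 4: debit+=382
Txn 5: debit+=342
Txn 6: debit+=328
Total debits = 1791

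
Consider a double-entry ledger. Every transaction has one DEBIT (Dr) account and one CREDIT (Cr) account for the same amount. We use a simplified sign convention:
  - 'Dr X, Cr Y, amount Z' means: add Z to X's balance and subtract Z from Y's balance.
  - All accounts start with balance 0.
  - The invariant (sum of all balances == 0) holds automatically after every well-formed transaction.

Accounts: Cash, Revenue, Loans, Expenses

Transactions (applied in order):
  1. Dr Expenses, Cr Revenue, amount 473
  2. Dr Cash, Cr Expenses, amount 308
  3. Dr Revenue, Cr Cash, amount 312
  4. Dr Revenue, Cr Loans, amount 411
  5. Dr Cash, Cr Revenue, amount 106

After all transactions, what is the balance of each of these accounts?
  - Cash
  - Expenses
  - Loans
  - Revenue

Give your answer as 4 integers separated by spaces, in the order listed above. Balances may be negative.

Answer: 102 165 -411 144

Derivation:
After txn 1 (Dr Expenses, Cr Revenue, amount 473): Expenses=473 Revenue=-473
After txn 2 (Dr Cash, Cr Expenses, amount 308): Cash=308 Expenses=165 Revenue=-473
After txn 3 (Dr Revenue, Cr Cash, amount 312): Cash=-4 Expenses=165 Revenue=-161
After txn 4 (Dr Revenue, Cr Loans, amount 411): Cash=-4 Expenses=165 Loans=-411 Revenue=250
After txn 5 (Dr Cash, Cr Revenue, amount 106): Cash=102 Expenses=165 Loans=-411 Revenue=144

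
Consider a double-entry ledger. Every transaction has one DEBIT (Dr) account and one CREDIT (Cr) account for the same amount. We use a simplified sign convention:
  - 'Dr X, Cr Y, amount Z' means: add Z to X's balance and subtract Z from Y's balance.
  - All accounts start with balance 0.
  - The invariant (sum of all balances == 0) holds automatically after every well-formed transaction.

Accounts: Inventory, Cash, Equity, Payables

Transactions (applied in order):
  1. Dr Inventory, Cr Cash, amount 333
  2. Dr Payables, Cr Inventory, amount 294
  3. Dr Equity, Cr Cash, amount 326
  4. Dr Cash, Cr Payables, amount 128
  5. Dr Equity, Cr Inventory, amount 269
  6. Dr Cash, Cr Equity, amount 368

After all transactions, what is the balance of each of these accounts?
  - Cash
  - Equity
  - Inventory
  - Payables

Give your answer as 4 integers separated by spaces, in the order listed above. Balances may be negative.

After txn 1 (Dr Inventory, Cr Cash, amount 333): Cash=-333 Inventory=333
After txn 2 (Dr Payables, Cr Inventory, amount 294): Cash=-333 Inventory=39 Payables=294
After txn 3 (Dr Equity, Cr Cash, amount 326): Cash=-659 Equity=326 Inventory=39 Payables=294
After txn 4 (Dr Cash, Cr Payables, amount 128): Cash=-531 Equity=326 Inventory=39 Payables=166
After txn 5 (Dr Equity, Cr Inventory, amount 269): Cash=-531 Equity=595 Inventory=-230 Payables=166
After txn 6 (Dr Cash, Cr Equity, amount 368): Cash=-163 Equity=227 Inventory=-230 Payables=166

Answer: -163 227 -230 166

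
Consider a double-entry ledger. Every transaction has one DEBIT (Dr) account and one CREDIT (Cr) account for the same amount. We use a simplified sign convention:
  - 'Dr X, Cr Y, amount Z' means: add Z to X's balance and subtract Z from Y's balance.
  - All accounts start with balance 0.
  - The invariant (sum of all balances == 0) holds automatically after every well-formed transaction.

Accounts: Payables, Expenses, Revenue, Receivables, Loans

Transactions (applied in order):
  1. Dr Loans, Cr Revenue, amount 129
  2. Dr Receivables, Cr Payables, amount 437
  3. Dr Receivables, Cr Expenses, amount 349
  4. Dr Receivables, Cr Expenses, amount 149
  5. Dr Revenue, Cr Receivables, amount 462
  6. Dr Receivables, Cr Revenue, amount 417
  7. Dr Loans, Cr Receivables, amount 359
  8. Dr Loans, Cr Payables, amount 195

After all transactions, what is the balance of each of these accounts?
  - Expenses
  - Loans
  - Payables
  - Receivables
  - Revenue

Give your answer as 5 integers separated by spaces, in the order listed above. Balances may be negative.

After txn 1 (Dr Loans, Cr Revenue, amount 129): Loans=129 Revenue=-129
After txn 2 (Dr Receivables, Cr Payables, amount 437): Loans=129 Payables=-437 Receivables=437 Revenue=-129
After txn 3 (Dr Receivables, Cr Expenses, amount 349): Expenses=-349 Loans=129 Payables=-437 Receivables=786 Revenue=-129
After txn 4 (Dr Receivables, Cr Expenses, amount 149): Expenses=-498 Loans=129 Payables=-437 Receivables=935 Revenue=-129
After txn 5 (Dr Revenue, Cr Receivables, amount 462): Expenses=-498 Loans=129 Payables=-437 Receivables=473 Revenue=333
After txn 6 (Dr Receivables, Cr Revenue, amount 417): Expenses=-498 Loans=129 Payables=-437 Receivables=890 Revenue=-84
After txn 7 (Dr Loans, Cr Receivables, amount 359): Expenses=-498 Loans=488 Payables=-437 Receivables=531 Revenue=-84
After txn 8 (Dr Loans, Cr Payables, amount 195): Expenses=-498 Loans=683 Payables=-632 Receivables=531 Revenue=-84

Answer: -498 683 -632 531 -84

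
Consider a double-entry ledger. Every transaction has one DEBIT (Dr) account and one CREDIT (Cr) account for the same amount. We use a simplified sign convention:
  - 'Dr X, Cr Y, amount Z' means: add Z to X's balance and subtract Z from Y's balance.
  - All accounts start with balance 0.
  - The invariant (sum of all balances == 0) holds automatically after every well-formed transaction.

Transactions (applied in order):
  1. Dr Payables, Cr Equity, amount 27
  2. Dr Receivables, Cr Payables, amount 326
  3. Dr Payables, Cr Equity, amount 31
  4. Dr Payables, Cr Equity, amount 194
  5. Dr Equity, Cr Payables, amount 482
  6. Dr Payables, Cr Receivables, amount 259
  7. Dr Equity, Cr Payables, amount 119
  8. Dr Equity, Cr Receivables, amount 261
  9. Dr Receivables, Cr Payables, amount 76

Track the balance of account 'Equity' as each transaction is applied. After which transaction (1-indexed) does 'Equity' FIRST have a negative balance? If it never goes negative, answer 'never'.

After txn 1: Equity=-27

Answer: 1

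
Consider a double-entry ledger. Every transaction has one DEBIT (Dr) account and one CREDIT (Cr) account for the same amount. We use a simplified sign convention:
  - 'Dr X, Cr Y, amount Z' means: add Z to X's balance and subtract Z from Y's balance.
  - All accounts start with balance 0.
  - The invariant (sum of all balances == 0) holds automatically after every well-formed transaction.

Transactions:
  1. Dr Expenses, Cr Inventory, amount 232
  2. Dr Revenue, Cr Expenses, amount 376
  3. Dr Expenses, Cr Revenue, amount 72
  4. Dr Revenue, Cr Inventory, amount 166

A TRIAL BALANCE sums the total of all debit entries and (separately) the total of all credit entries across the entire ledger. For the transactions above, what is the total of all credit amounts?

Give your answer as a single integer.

Txn 1: credit+=232
Txn 2: credit+=376
Txn 3: credit+=72
Txn 4: credit+=166
Total credits = 846

Answer: 846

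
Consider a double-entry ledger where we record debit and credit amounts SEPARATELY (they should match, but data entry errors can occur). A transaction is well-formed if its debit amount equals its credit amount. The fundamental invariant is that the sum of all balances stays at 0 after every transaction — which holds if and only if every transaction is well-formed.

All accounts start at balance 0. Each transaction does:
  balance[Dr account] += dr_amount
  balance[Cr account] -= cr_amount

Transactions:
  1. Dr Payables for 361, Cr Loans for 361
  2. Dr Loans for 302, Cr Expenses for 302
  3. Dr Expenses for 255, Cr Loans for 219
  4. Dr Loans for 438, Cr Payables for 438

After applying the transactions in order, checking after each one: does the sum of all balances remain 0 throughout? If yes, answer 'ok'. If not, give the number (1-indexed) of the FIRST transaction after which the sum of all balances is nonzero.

After txn 1: dr=361 cr=361 sum_balances=0
After txn 2: dr=302 cr=302 sum_balances=0
After txn 3: dr=255 cr=219 sum_balances=36
After txn 4: dr=438 cr=438 sum_balances=36

Answer: 3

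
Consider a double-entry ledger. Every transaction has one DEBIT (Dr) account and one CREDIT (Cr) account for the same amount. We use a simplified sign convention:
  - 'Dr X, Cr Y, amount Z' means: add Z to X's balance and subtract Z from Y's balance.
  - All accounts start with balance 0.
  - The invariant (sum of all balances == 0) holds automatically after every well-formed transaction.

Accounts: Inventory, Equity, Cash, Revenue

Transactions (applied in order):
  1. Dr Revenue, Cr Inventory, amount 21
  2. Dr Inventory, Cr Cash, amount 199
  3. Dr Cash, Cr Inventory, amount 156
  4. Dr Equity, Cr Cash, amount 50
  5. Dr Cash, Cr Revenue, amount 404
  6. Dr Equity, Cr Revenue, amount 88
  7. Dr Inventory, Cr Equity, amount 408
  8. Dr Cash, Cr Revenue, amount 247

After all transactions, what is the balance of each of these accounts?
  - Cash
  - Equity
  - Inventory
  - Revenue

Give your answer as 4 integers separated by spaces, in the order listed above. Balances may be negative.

Answer: 558 -270 430 -718

Derivation:
After txn 1 (Dr Revenue, Cr Inventory, amount 21): Inventory=-21 Revenue=21
After txn 2 (Dr Inventory, Cr Cash, amount 199): Cash=-199 Inventory=178 Revenue=21
After txn 3 (Dr Cash, Cr Inventory, amount 156): Cash=-43 Inventory=22 Revenue=21
After txn 4 (Dr Equity, Cr Cash, amount 50): Cash=-93 Equity=50 Inventory=22 Revenue=21
After txn 5 (Dr Cash, Cr Revenue, amount 404): Cash=311 Equity=50 Inventory=22 Revenue=-383
After txn 6 (Dr Equity, Cr Revenue, amount 88): Cash=311 Equity=138 Inventory=22 Revenue=-471
After txn 7 (Dr Inventory, Cr Equity, amount 408): Cash=311 Equity=-270 Inventory=430 Revenue=-471
After txn 8 (Dr Cash, Cr Revenue, amount 247): Cash=558 Equity=-270 Inventory=430 Revenue=-718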